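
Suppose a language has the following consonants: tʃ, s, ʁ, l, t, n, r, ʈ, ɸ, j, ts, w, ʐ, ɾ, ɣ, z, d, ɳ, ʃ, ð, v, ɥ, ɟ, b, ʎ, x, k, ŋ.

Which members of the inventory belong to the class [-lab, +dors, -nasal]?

Checking each segment against [-labial], [+dorsal], [-nasal]: /ʁ/ (voiced uvular fricative), /j/ (palatal glide), /ɣ/ (voiced velar fricative), /ɟ/ (voiced palatal stop), /ʎ/ (palatal lateral approximant), /x/ (voiceless velar fricative), among others, satisfy every feature; every other segment in the inventory fails at least one.

ʁ, j, ɣ, ɟ, ʎ, x, k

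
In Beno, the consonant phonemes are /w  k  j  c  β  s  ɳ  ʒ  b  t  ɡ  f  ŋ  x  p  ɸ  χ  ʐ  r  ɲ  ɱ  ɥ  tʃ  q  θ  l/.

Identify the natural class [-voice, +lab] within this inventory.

Eliminate segments failing any feature: /w, j, β, ɳ, ʒ, b, ɡ, ŋ, ʐ, r, ɲ, ɱ, ɥ, l/ are [+voice]; /k, c, s, t, x, χ, tʃ, q, θ/ are [-labial]. The remaining /f, p, ɸ/ satisfy [-voice], [+labial].

f, p, ɸ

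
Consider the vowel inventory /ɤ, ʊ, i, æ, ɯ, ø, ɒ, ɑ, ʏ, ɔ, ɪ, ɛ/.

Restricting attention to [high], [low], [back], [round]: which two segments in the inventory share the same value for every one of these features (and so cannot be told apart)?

On the given features, /ɪ/ and /i/ have an identical profile: [+high], [−low], [−back], [−round]. No other two segments in the inventory coincide on all 4 features. (They do differ in [tense], which is not among the given features.)

ɪ, i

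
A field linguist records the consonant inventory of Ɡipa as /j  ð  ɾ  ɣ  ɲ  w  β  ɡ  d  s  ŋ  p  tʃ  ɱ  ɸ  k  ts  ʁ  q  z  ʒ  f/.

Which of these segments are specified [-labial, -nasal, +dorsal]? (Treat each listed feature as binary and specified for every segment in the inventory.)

Checking each segment against [-labial], [-nasal], [+dorsal]: /j/ (palatal glide), /ɣ/ (voiced velar fricative), /ɡ/ (voiced velar stop), /k/ (voiceless velar stop), /ʁ/ (voiced uvular fricative), /q/ (voiceless uvular stop) satisfy every feature; every other segment in the inventory fails at least one.

j, ɣ, ɡ, k, ʁ, q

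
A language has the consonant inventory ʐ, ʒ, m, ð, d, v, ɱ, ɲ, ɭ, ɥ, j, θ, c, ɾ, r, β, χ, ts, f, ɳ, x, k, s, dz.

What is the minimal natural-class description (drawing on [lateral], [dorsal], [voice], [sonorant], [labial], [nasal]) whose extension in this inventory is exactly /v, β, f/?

The class [−sonorant], [+labial] has exactly /v, β, f/ as its extension in this inventory. No smaller conjunction from the listed features achieves this: [+labial] alone would also admit /m, ɱ, ɥ/; [−sonorant] alone would also admit /ʐ, ʒ, ð, d, …/; and checking the remaining single features turns up none with this extension.

[−sonorant, +labial]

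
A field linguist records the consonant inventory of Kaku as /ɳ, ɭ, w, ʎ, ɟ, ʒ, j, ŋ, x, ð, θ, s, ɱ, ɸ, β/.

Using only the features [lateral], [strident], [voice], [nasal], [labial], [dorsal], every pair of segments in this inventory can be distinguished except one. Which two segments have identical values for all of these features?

/ɟ/ (voiced palatal stop) and /j/ (palatal glide) are both [-lateral], [-strident], [+voice], [-nasal], [-labial], [+dorsal], so none of the listed features separates them. (They do differ in [sonorant] and [continuant], which are not among the given features.) Every other pair in the inventory differs on at least one listed feature.

ɟ, j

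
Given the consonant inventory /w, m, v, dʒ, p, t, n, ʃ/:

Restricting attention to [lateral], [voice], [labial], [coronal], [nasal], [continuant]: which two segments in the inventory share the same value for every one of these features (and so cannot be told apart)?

v, w

/v/ (voiced labiodental fricative) and /w/ (labial-velar glide) are both [-lateral], [+voice], [+labial], [-coronal], [-nasal], [+continuant], so none of the listed features separates them. (They do differ in [sonorant], [round] and [dorsal], which are not among the given features.) Every other pair in the inventory differs on at least one listed feature.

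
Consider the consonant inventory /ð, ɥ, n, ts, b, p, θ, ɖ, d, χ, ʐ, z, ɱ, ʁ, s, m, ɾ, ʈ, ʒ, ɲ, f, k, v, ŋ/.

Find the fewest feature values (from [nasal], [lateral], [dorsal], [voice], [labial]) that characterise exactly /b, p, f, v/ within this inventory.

[−nasal, +labial, −dorsal]

/b, p, f, v/ are all [−nasal], [+labial], [−dorsal], and no other segment in the inventory matches all three values. Dropping any one of them over-generates: [+labial, −dorsal] alone would also admit /ɱ, m/; [−nasal, −dorsal] alone would also admit /ð, ts, θ, ɖ, …/; [−nasal, +labial] alone would also admit /ɥ/. No other combination of two listed features picks out exactly this set either, so fewer than three features will not do.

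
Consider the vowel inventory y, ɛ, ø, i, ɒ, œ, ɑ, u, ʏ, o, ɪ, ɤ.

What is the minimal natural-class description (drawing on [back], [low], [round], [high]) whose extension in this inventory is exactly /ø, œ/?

[-high, -back, +round]

The class [-high], [-back], [+round] has exactly /ø, œ/ as its extension in this inventory. No smaller conjunction from the listed features achieves this: [-back, +round] alone would also admit /y, ʏ/; [-high, +round] alone would also admit /ɒ, o/; [-high, -back] alone would also admit /ɛ/; and checking the remaining two-feature bundles turns up none with this extension.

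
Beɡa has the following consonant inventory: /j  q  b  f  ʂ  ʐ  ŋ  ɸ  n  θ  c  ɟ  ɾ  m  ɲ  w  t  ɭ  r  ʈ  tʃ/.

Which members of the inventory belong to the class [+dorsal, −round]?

Checking each segment against [+dorsal], [−round]: /j/ (palatal glide), /q/ (voiceless uvular stop), /ŋ/ (velar nasal), /c/ (voiceless palatal stop), /ɟ/ (voiced palatal stop), /ɲ/ (palatal nasal) satisfy every feature; every other segment in the inventory fails at least one.

j, q, ŋ, c, ɟ, ɲ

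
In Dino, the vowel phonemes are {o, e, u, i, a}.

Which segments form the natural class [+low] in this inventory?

a

The feature [low] marks segments produced with the tongue body lowered. In this inventory /a/ has that property, so it is [+low]; /o, e, u, i/ are [−low].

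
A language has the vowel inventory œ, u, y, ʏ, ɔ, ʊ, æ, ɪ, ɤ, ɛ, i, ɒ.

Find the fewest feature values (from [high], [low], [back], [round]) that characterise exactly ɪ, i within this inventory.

[+high, −round]

The class [+high], [−round] has exactly /ɪ, i/ as its extension in this inventory. No smaller conjunction from the listed features achieves this: [−round] alone would also admit /æ, ɤ, ɛ/; [+high] alone would also admit /u, y, ʏ, ʊ/; and checking the remaining single features turns up none with this extension.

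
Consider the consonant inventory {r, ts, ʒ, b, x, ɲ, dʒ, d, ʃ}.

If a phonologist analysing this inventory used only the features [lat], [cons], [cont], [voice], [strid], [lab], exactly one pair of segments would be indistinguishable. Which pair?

ɲ, d

On the given features, /ɲ/ and /d/ have an identical profile: [−lateral], [+consonantal], [−continuant], [+voice], [−strident], [−labial]. No other two segments in the inventory coincide on all 6 features. (They do differ in [sonorant], [nasal] and [dorsal], which are not among the given features.)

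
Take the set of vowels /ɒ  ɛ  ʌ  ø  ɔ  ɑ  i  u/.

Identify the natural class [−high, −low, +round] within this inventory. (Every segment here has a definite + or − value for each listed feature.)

Eliminate segments failing any feature: /ɒ, ɑ/ are [+low]; /ɛ, ʌ/ are [−round]; /i, u/ are [+high]. The remaining /ø, ɔ/ satisfy [−high], [−low], [+round].

ø, ɔ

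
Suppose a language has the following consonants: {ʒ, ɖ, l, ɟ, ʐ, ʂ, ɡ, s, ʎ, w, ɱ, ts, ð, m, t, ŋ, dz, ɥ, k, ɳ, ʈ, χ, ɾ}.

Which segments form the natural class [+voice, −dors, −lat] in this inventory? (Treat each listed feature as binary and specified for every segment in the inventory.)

ʒ, ɖ, ʐ, ɱ, ð, m, dz, ɳ, ɾ

Checking each segment against [+voice], [−dorsal], [−lateral]: /ʒ/ (voiced postalveolar fricative), /ɖ/ (voiced retroflex stop), /ʐ/ (voiced retroflex fricative), /ɱ/ (labiodental nasal), /ð/ (voiced dental fricative), /m/ (bilabial nasal), among others, satisfy every feature; every other segment in the inventory fails at least one.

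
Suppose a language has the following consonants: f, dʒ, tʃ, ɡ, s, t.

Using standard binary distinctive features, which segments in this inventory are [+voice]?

The feature [voice] marks segments produced with vocal-fold vibration. In this inventory /dʒ, ɡ/ have that property, so they are [+voice]; /f, tʃ, s, t/ are [−voice].

dʒ, ɡ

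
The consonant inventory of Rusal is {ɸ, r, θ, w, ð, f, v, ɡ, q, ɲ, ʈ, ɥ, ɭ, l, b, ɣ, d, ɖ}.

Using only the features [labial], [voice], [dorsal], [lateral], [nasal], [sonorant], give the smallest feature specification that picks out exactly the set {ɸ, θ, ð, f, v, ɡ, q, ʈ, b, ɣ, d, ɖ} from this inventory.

/ɸ, θ, ð, f, v, ɡ, q, ʈ, b, ɣ, d, ɖ/ are exactly the [−sonorant] segments in the inventory, so a single feature suffices.

[−sonorant]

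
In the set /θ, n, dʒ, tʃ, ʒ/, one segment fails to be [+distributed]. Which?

Every segment except /n/ is [+distributed]. /n/ (alveolar nasal) is [−distributed], so it is the exception.

n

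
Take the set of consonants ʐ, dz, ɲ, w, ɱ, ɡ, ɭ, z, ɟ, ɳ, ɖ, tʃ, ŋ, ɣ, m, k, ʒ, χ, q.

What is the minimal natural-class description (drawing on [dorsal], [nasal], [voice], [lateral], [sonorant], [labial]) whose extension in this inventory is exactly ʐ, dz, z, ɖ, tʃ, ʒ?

Every target segment is [-sonorant], [-dorsal]; each remaining inventory member fails at least one of these. Each conjunct is needed — [-dorsal] alone would also admit /ɱ, ɭ, ɳ, m/; [-sonorant] alone would also admit /ɡ, ɟ, ɣ, k, …/ — and no other single listed feature has exactly this extension, so two is the minimum.

[-sonorant, -dorsal]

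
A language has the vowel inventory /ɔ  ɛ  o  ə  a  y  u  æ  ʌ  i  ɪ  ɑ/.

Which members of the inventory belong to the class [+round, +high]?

Eliminate segments failing any feature: /ɔ, o/ are [−high]; /ɛ, ə, a, æ, ʌ, i, ɪ, ɑ/ are [−round]. The remaining /y, u/ satisfy [+round], [+high].

y, u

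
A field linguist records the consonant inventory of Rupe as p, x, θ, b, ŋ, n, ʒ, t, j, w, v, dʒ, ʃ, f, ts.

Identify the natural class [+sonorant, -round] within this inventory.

The [+sonorant] segments are /ŋ, n, j, w/.
Of those, [-round] leaves /ŋ, n, j/.

ŋ, n, j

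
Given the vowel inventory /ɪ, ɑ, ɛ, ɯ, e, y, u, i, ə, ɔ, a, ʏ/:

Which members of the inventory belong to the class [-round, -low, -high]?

Checking each segment against [-round], [-low], [-high]: /ɛ/ (mid front unrounded lax vowel), /e/ (mid front unrounded tense vowel), /ə/ (mid central vowel (schwa)) satisfy every feature; every other segment in the inventory fails at least one.

ɛ, e, ə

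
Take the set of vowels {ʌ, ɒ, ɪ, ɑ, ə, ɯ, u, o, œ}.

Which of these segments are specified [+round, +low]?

Checking each segment against [+round], [+low]: /ɒ/ (low back rounded vowel) satisfies every feature; every other segment in the inventory fails at least one.

ɒ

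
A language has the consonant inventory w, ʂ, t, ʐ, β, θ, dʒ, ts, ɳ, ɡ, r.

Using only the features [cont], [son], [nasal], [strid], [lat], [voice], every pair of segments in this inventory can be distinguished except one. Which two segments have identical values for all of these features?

r, w

On the given features, /r/ and /w/ have an identical profile: [+continuant], [+sonorant], [-nasal], [-strident], [-lateral], [+voice]. No other two segments in the inventory coincide on all 6 features. (They do differ in [labial], [round], [coronal] and [dorsal], which are not among the given features.)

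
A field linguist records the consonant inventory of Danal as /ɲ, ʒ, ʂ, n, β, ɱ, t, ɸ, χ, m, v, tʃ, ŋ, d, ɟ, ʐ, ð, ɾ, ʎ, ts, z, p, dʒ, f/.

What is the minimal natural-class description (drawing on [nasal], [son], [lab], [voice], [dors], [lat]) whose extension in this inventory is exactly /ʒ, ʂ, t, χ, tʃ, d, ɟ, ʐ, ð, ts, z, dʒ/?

[−son, −lab]

The class [−sonorant], [−labial] has exactly /ʒ, ʂ, t, χ, tʃ, d, ɟ, ʐ, ð, ts, z, dʒ/ as its extension in this inventory. No smaller conjunction from the listed features achieves this: [−labial] alone would also admit /ɲ, n, ŋ, ɾ, …/; [−sonorant] alone would also admit /β, ɸ, v, p, …/; and checking the remaining single features turns up none with this extension.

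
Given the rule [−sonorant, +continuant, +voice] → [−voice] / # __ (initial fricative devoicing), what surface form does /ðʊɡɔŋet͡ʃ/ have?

[θʊɡɔŋet͡ʃ]

Only the initial segment /ð/ is both word-initial and matches the structural description. It is a voiced dental fricative, so [−sonorant, +continuant, +voice] holds; changing it to [−voice] with all other features held fixed yields /θ/ (voiceless dental fricative). No other segment meets both the structural description and the environment, so the output is [θʊɡɔŋet͡ʃ].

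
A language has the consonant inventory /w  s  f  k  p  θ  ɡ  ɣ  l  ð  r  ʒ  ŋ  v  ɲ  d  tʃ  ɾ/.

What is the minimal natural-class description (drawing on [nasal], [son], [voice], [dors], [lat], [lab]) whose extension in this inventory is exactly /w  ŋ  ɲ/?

[+son, +dors]

The class [+sonorant], [+dorsal] has exactly /w, ŋ, ɲ/ as its extension in this inventory. No smaller conjunction from the listed features achieves this: [+dorsal] alone would also admit /k, ɡ, ɣ/; [+sonorant] alone would also admit /l, r, ɾ/; and checking the remaining single features turns up none with this extension.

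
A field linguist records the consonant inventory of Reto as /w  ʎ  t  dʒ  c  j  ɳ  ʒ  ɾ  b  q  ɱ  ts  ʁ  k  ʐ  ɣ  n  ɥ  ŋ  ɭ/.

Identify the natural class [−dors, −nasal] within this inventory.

t, dʒ, ʒ, ɾ, b, ts, ʐ, ɭ

Among the inventory, the [−dorsal] segments are /t, dʒ, ɳ, ʒ, ɾ, b, ɱ, ts, ʐ, n, ɭ/.
Of those, [−nasal] leaves /t, dʒ, ʒ, ɾ, b, ts, ʐ, ɭ/.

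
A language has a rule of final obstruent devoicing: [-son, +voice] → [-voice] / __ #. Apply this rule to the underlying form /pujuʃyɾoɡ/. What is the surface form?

Only the final segment /ɡ/ is both word-final and matches the structural description. It is a voiced velar stop, so [-son, +voice] holds; changing it to [-voice] with all other features held fixed yields /k/ (voiceless velar stop). No other segment meets both the structural description and the environment, so the output is [pujuʃyɾok].

[pujuʃyɾok]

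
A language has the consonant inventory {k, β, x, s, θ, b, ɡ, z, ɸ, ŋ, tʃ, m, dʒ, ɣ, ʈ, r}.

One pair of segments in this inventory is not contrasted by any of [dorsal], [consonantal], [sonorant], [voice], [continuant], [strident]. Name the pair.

θ, ɸ

On the given features, /θ/ and /ɸ/ have an identical profile: [−dorsal], [+consonantal], [−sonorant], [−voice], [+continuant], [−strident]. No other two segments in the inventory coincide on all 6 features. (They do differ in [labial] and [coronal], which are not among the given features.)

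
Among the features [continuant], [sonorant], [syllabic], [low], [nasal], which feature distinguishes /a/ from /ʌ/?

[low]

The two segments share [+continuant], [+sonorant], [+syllabic], [−nasal]. The only feature from the list on which they differ: /a/ is [+low] while /ʌ/ is [−low].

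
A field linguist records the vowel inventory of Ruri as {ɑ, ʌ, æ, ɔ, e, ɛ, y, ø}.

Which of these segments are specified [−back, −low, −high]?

The [−back] segments are /æ, e, ɛ, y, ø/.
Among these, [−low] gives /e, ɛ, y, ø/.
Of those, [−high] leaves /e, ɛ, ø/.

e, ɛ, ø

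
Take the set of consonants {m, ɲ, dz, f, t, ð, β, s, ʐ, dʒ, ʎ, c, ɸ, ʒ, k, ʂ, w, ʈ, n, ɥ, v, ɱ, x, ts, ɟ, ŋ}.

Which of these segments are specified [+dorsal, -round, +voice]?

ɲ, ʎ, ɟ, ŋ

Checking each segment against [+dorsal], [-round], [+voice]: /ɲ/ (palatal nasal), /ʎ/ (palatal lateral approximant), /ɟ/ (voiced palatal stop), /ŋ/ (velar nasal) satisfy every feature; every other segment in the inventory fails at least one.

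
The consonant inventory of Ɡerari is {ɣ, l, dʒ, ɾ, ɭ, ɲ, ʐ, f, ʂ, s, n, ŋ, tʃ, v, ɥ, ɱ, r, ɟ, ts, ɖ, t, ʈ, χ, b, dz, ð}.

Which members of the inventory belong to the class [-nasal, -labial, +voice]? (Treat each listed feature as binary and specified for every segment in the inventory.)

ɣ, l, dʒ, ɾ, ɭ, ʐ, r, ɟ, ɖ, dz, ð

Eliminate segments failing any feature: /ɲ, n, ŋ, ɱ/ are [+nasal]; /f, v, ɥ, b/ are [+labial]; /ʂ, s, tʃ, ts, t, ʈ, χ/ are [-voice]. The remaining /ɣ, l, dʒ, ɾ, ɭ, ʐ, r, ɟ, ɖ, dz, ð/ satisfy [-nasal], [-labial], [+voice].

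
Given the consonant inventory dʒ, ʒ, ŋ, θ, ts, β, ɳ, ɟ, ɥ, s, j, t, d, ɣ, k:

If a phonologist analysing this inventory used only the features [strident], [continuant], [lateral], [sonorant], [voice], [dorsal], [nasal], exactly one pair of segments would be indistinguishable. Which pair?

j, ɥ

Both /j/ and /ɥ/ are [-strident], [+continuant], [-lateral], [+sonorant], [+voice], [+dorsal], [-nasal]. Since the list omits [labial] and [round] — which do distinguish the palatal glide from the labial-palatal glide — this pair collapses; all other pairs remain distinct.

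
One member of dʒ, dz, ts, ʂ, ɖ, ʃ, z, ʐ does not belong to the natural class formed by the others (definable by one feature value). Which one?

The remaining segments after removing /ɖ/ share [+strident]; /ɖ/ (voiced retroflex stop) is [−strident]. For every other candidate removal, the leftover set fails to share any single feature value that the removed segment lacks.

ɖ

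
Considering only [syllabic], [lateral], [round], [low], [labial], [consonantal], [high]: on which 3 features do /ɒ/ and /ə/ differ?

The two segments share [+syllabic], [−lateral], [−consonantal], [−high]. The only features from the list on which they differ: /ɒ/ is [+labial] while /ə/ is [−labial]; /ɒ/ is [+round] while /ə/ is [−round]; /ɒ/ is [+low] while /ə/ is [−low].

[labial], [round], [low]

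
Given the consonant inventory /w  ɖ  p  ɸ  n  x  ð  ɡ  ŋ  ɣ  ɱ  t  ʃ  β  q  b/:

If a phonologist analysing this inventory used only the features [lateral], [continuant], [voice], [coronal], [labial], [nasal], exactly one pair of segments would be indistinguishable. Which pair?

Both /β/ and /w/ are [-lateral], [+continuant], [+voice], [-coronal], [+labial], [-nasal]. Since the list omits [sonorant], [round] and [dorsal] — which do distinguish the voiced bilabial fricative from the labial-velar glide — this pair collapses; all other pairs remain distinct.

β, w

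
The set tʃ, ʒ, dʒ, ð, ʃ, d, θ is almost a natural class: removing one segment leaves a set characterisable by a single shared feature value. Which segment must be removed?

[distributed] groups all but one: /ʃ, tʃ, ʒ, θ, ð, dʒ/ share [+distributed] while /d/ (voiced alveolar stop) alone is [-distributed]. Removing any other segment would not leave a single-feature class that excludes it.

d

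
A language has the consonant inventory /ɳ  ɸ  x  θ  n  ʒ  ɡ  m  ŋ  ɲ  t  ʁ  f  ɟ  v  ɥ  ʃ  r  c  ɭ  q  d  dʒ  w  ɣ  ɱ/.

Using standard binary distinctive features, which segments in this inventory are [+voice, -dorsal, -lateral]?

The [+voice] segments are /ɳ, n, ʒ, ɡ, m, ŋ, ɲ, ʁ, ɟ, v, ɥ, r, ɭ, d, dʒ, w, ɣ, ɱ/.
Then [-dorsal] gives /ɳ, n, ʒ, m, v, r, ɭ, d, dʒ, ɱ/.
Then [-lateral] leaves /ɳ, n, ʒ, m, v, r, d, dʒ, ɱ/.

ɳ, n, ʒ, m, v, r, d, dʒ, ɱ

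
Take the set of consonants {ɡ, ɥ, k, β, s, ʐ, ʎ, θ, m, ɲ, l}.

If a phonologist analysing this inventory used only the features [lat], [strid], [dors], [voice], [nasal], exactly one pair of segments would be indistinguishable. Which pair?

ɡ, ɥ

Both /ɡ/ and /ɥ/ are [−lateral], [−strident], [+dorsal], [+voice], [−nasal]. Since the list omits [sonorant], [continuant], [labial], [round] and [back] — which do distinguish the voiced velar stop from the labial-palatal glide — this pair collapses; all other pairs remain distinct.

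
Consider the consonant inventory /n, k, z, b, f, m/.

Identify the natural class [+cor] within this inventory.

n, z

The feature [coronal] marks segments articulated with the tongue front (tip or blade). In this inventory /n, z/ have that property, so they are [+coronal]; /k, b, f, m/ are [−coronal].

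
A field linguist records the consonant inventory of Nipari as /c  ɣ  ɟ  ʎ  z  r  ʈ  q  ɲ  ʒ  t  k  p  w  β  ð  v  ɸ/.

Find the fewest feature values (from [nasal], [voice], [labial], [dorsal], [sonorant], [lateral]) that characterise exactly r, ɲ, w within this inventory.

/r, ɲ, w/ are all [+sonorant], [−lateral], and no other segment in the inventory matches both values. Dropping any one of them over-generates: [−lateral] alone would also admit /c, ɣ, ɟ, z, …/; [+sonorant] alone would also admit /ʎ/. No other single listed feature picks out exactly this set either, so fewer than two features will not do.

[+sonorant, −lateral]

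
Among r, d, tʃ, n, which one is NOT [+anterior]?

tʃ

/r, n, d/ are all [+anterior]; /tʃ/ (voiceless postalveolar affricate) is [−anterior].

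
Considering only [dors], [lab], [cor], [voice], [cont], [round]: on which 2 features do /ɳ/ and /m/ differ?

/ɳ/ (retroflex nasal) and /m/ (bilabial nasal) agree on [−dorsal], [+voice], [−continuant], [−round]. They differ on [labial] (/ɳ/ [−], /m/ [+]), [coronal] (/ɳ/ [+], /m/ [−]).

[labial], [coronal]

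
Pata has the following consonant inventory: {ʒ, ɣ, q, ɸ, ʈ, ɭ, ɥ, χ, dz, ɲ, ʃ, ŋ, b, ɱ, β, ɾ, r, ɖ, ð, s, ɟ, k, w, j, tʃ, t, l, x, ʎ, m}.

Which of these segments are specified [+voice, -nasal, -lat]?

First, the [+voice] segments are /ʒ, ɣ, ɭ, ɥ, dz, ɲ, ŋ, b, ɱ, β, ɾ, r, ɖ, ð, ɟ, w, j, l, ʎ, m/.
Then [-nasal] gives /ʒ, ɣ, ɭ, ɥ, dz, b, β, ɾ, r, ɖ, ð, ɟ, w, j, l, ʎ/.
Intersecting with [-lateral] leaves /ʒ, ɣ, ɥ, dz, b, β, ɾ, r, ɖ, ð, ɟ, w, j/.

ʒ, ɣ, ɥ, dz, b, β, ɾ, r, ɖ, ð, ɟ, w, j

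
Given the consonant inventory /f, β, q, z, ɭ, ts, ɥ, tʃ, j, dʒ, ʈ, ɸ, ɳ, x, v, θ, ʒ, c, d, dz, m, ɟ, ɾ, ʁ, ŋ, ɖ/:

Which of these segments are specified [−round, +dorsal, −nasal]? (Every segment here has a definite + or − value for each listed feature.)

q, j, x, c, ɟ, ʁ

First, the [−round] segments are /f, β, q, z, ɭ, ts, tʃ, j, dʒ, ʈ, ɸ, ɳ, x, v, θ, ʒ, c, d, dz, m, ɟ, ɾ, ʁ, ŋ, ɖ/.
Intersecting with [+dorsal] gives /q, j, x, c, ɟ, ʁ, ŋ/.
Among these, [−nasal] leaves /q, j, x, c, ɟ, ʁ/.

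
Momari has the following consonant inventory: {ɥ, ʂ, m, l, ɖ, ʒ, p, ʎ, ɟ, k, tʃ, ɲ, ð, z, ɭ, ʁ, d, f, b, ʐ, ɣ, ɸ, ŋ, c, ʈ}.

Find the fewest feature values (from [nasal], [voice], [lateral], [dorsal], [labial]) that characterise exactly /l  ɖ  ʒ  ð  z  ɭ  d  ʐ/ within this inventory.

[+voice, -labial, -dorsal]

The class [+voice], [-labial], [-dorsal] has exactly /l, ɖ, ʒ, ð, z, ɭ, d, ʐ/ as its extension in this inventory. No smaller conjunction from the listed features achieves this: [-labial, -dorsal] alone would also admit /ʂ, tʃ, ʈ/; [+voice, -dorsal] alone would also admit /m, b/; [+voice, -labial] alone would also admit /ʎ, ɟ, ɲ, ʁ, …/; and checking the remaining two-feature bundles turns up none with this extension.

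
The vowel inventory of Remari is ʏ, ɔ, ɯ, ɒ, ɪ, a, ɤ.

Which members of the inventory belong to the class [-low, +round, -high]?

ɔ

Checking each segment against [-low], [+round], [-high]: /ɔ/ (mid back rounded lax vowel) satisfies every feature; every other segment in the inventory fails at least one.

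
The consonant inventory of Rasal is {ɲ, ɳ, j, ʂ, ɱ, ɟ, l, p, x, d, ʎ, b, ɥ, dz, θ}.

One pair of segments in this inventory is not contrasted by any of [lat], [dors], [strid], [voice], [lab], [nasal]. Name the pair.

/ɟ/ (voiced palatal stop) and /j/ (palatal glide) are both [-lateral], [+dorsal], [-strident], [+voice], [-labial], [-nasal], so none of the listed features separates them. (They do differ in [sonorant] and [continuant], which are not among the given features.) Every other pair in the inventory differs on at least one listed feature.

ɟ, j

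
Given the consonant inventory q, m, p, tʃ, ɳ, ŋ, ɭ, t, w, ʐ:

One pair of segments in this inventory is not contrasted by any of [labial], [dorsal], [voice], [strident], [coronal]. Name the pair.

ɳ, ɭ

Both /ɳ/ and /ɭ/ are [−labial], [−dorsal], [+voice], [−strident], [+coronal]. Since the list omits [nasal] and [lateral] — which do distinguish the retroflex nasal from the retroflex lateral approximant — this pair collapses; all other pairs remain distinct.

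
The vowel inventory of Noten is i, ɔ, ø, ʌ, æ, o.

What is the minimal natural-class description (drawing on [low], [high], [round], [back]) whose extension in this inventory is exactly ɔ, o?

[+back, +round]

Every target segment is [+back], [+round]; each remaining inventory member fails at least one of these. Each conjunct is needed — [+round] alone would also admit /ø/; [+back] alone would also admit /ʌ/ — and no other single listed feature has exactly this extension, so two is the minimum.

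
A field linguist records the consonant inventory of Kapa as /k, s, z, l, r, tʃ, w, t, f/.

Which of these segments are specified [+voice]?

The feature [voice] marks segments produced with vocal-fold vibration. In this inventory /z, l, r, w/ have that property, so they are [+voice]; /k, s, tʃ, t, f/ are [-voice].

z, l, r, w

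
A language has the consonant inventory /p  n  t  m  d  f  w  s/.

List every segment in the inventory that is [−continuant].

The feature [continuant] marks segments produced without complete oral closure. In this inventory /p, n, t, m, d/ lack that property, so they are [−continuant]; /f, w, s/ are [+continuant].

p, n, t, m, d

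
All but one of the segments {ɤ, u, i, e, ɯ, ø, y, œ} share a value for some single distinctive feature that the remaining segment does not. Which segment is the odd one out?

œ

The remaining segments after removing /œ/ share [+tense]; /œ/ (mid front rounded lax vowel) is [-tense]. For every other candidate removal, the leftover set fails to share any single feature value that the removed segment lacks.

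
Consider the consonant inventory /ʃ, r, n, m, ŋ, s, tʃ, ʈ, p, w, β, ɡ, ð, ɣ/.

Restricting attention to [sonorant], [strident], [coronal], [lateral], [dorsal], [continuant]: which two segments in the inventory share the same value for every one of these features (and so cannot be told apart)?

ʃ, s

On the given features, /ʃ/ and /s/ have an identical profile: [-sonorant], [+strident], [+coronal], [-lateral], [-dorsal], [+continuant]. No other two segments in the inventory coincide on all 6 features. (They do differ in [anterior] and [distributed], which are not among the given features.)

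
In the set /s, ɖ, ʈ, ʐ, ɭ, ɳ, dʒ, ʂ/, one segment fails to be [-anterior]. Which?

/s/ is the voiceless alveolar fricative, which is [+anterior]; the rest — /ʂ, ʈ, ɳ, ʐ, ɖ, dʒ, ɭ/ — are [-anterior].

s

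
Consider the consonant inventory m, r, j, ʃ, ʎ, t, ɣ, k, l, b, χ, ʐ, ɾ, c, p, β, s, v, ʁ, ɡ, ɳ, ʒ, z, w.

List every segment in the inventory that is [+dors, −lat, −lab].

Checking each segment against [+dorsal], [−lateral], [−labial]: /j/ (palatal glide), /ɣ/ (voiced velar fricative), /k/ (voiceless velar stop), /χ/ (voiceless uvular fricative), /c/ (voiceless palatal stop), /ʁ/ (voiced uvular fricative), among others, satisfy every feature; every other segment in the inventory fails at least one.

j, ɣ, k, χ, c, ʁ, ɡ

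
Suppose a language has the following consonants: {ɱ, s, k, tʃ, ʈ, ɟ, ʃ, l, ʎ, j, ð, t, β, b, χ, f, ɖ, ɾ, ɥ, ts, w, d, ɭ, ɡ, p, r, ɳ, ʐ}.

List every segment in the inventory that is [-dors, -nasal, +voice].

l, ð, β, b, ɖ, ɾ, d, ɭ, r, ʐ

Checking each segment against [-dorsal], [-nasal], [+voice]: /l/ (alveolar lateral approximant), /ð/ (voiced dental fricative), /β/ (voiced bilabial fricative), /b/ (voiced bilabial stop), /ɖ/ (voiced retroflex stop), /ɾ/ (alveolar tap), among others, satisfy every feature; every other segment in the inventory fails at least one.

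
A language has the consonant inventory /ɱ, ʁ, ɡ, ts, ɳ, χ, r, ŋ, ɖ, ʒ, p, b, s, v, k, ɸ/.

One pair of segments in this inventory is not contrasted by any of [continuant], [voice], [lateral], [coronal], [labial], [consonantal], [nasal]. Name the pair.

On the given features, /ʒ/ and /r/ have an identical profile: [+continuant], [+voice], [−lateral], [+coronal], [−labial], [+consonantal], [−nasal]. No other two segments in the inventory coincide on all 7 features. (They do differ in [sonorant], [strident] and [anterior], which are not among the given features.)

ʒ, r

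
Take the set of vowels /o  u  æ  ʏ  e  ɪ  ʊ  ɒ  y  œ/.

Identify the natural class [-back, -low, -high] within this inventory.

e, œ

Eliminate segments failing any feature: /o, u, ʊ, ɒ/ are [+back]; /æ/ is [+low]; /ʏ, ɪ, y/ are [+high]. The remaining /e, œ/ satisfy [-back], [-low], [-high].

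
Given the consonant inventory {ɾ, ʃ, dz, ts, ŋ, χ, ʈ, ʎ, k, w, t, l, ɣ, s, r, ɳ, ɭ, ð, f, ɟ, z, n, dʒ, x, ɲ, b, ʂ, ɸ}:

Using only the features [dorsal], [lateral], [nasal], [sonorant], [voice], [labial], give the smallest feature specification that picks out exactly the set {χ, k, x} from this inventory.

The class [−voice], [+dorsal] has exactly /χ, k, x/ as its extension in this inventory. No smaller conjunction from the listed features achieves this: [+dorsal] alone would also admit /ŋ, ʎ, w, ɣ, …/; [−voice] alone would also admit /ʃ, ts, ʈ, t, …/; and checking the remaining single features turns up none with this extension.

[−voice, +dorsal]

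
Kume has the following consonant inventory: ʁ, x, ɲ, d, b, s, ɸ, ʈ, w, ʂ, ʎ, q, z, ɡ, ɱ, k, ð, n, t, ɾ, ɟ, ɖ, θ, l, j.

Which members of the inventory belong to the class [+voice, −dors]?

Among the inventory, the [+voice] segments are /ʁ, ɲ, d, b, w, ʎ, z, ɡ, ɱ, ð, n, ɾ, ɟ, ɖ, l, j/.
Intersecting with [−dorsal] leaves /d, b, z, ɱ, ð, n, ɾ, ɖ, l/.

d, b, z, ɱ, ð, n, ɾ, ɖ, l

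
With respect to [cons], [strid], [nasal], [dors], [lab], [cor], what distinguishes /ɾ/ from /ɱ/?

[nasal], [labial], [coronal]

The two segments share [+consonantal], [−strident], [−dorsal]. The only features from the list on which they differ: /ɾ/ is [−nasal] while /ɱ/ is [+nasal]; /ɾ/ is [−labial] while /ɱ/ is [+labial]; /ɾ/ is [+coronal] while /ɱ/ is [−coronal].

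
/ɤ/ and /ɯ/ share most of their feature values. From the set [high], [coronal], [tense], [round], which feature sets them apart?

/ɤ/ (mid back unrounded tense vowel) and /ɯ/ (high back unrounded vowel) agree on [−coronal], [+tense], [−round]. They differ on [high] (/ɤ/ [−], /ɯ/ [+]).

[high]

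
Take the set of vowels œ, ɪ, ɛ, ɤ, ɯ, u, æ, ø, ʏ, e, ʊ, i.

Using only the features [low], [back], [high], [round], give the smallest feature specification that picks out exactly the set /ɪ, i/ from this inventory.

/ɪ, i/ are all [+high], [−back], [−round], and no other segment in the inventory matches all three values. Dropping any one of them over-generates: [−back, −round] alone would also admit /ɛ, æ, e/; [+high, −round] alone would also admit /ɯ/; [+high, −back] alone would also admit /ʏ/. No other combination of two listed features picks out exactly this set either, so fewer than three features will not do.

[+high, −back, −round]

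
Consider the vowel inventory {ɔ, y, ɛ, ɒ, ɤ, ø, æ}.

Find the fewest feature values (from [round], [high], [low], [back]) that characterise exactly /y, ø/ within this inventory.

The class [-back], [+round] has exactly /y, ø/ as its extension in this inventory. No smaller conjunction from the listed features achieves this: [+round] alone would also admit /ɔ, ɒ/; [-back] alone would also admit /ɛ, æ/; and checking the remaining single features turns up none with this extension.

[-back, +round]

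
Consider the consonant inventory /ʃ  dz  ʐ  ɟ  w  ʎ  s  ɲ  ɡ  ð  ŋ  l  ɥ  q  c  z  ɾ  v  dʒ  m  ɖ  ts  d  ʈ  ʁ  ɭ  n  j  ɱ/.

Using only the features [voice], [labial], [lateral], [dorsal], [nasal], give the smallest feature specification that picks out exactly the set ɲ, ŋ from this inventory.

The class [+nasal], [+dorsal] has exactly /ɲ, ŋ/ as its extension in this inventory. No smaller conjunction from the listed features achieves this: [+dorsal] alone would also admit /ɟ, w, ʎ, ɡ, …/; [+nasal] alone would also admit /m, n, ɱ/; and checking the remaining single features turns up none with this extension.

[+nasal, +dorsal]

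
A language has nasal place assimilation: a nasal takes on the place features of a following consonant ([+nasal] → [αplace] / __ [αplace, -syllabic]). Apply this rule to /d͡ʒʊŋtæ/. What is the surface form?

[d͡ʒʊntæ]

/ŋ/ sits before the [+coronal] consonant /t/, so it takes on [+coronal] and surfaces as /n/. The rest of the form is unaffected: [d͡ʒʊntæ].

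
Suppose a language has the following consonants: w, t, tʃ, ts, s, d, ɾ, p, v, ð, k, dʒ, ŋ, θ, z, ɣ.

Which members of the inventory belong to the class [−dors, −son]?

Checking each segment against [−dorsal], [−sonorant]: /t/ (voiceless alveolar stop), /tʃ/ (voiceless postalveolar affricate), /ts/ (voiceless alveolar affricate), /s/ (voiceless alveolar fricative), /d/ (voiced alveolar stop), /p/ (voiceless bilabial stop), among others, satisfy every feature; every other segment in the inventory fails at least one.

t, tʃ, ts, s, d, p, v, ð, dʒ, θ, z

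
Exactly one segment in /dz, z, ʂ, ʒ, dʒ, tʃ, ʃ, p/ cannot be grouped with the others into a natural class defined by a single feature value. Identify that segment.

/tʃ, z, ʒ, dz, ʃ, ʂ, dʒ/ are all [+strident], but /p/ (voiceless bilabial stop) is [−strident]. No other single segment can be removed to leave a set sharing one feature value that the removed segment lacks, so /p/ is the odd one out.

p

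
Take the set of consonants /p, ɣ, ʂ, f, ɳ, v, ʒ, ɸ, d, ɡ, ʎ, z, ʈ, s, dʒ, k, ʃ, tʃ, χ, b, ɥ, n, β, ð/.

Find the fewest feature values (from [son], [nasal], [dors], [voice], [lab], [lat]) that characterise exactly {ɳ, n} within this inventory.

The target set is precisely the extension of [+nasal] in this inventory.

[+nasal]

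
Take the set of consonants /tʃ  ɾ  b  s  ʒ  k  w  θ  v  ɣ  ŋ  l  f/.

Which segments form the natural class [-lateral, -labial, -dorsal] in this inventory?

Checking each segment against [-lateral], [-labial], [-dorsal]: /tʃ/ (voiceless postalveolar affricate), /ɾ/ (alveolar tap), /s/ (voiceless alveolar fricative), /ʒ/ (voiced postalveolar fricative), /θ/ (voiceless dental fricative) satisfy every feature; every other segment in the inventory fails at least one.

tʃ, ɾ, s, ʒ, θ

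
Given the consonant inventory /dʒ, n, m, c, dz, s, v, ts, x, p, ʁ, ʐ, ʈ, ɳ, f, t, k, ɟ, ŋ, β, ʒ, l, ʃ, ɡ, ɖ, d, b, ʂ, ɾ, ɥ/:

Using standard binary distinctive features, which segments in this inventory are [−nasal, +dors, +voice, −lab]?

Checking each segment against [−nasal], [+dorsal], [+voice], [−labial]: /ʁ/ (voiced uvular fricative), /ɟ/ (voiced palatal stop), /ɡ/ (voiced velar stop) satisfy every feature; every other segment in the inventory fails at least one.

ʁ, ɟ, ɡ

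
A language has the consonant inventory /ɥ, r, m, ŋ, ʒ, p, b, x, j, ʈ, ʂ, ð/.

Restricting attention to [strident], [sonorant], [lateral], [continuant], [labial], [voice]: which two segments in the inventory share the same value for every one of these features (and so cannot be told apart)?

r, j

/r/ (alveolar trill) and /j/ (palatal glide) are both [−strident], [+sonorant], [−lateral], [+continuant], [−labial], [+voice], so none of the listed features separates them. (They do differ in [dorsal], which is not among the given features.) Every other pair in the inventory differs on at least one listed feature.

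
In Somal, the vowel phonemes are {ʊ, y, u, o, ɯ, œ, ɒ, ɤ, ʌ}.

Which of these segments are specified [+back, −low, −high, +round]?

o

Eliminate segments failing any feature: /ʊ, u, ɯ/ are [+high]; /y, œ/ are [−back]; /ɒ/ is [+low]; /ɤ, ʌ/ are [−round]. The remaining /o/ satisfy [+back], [−low], [−high], [+round].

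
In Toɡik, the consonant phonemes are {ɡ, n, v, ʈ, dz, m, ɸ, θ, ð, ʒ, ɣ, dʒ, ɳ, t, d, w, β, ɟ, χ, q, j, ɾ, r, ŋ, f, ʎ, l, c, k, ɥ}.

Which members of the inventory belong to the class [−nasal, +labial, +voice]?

Checking each segment against [−nasal], [+labial], [+voice]: /v/ (voiced labiodental fricative), /w/ (labial-velar glide), /β/ (voiced bilabial fricative), /ɥ/ (labial-palatal glide) satisfy every feature; every other segment in the inventory fails at least one.

v, w, β, ɥ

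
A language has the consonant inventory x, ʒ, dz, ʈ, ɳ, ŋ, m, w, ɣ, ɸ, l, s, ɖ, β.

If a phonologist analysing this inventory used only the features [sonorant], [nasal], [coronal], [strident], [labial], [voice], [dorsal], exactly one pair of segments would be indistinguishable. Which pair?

On the given features, /dz/ and /ʒ/ have an identical profile: [−sonorant], [−nasal], [+coronal], [+strident], [−labial], [+voice], [−dorsal]. No other two segments in the inventory coincide on all 7 features. (They do differ in [continuant], [anterior] and [distributed], which are not among the given features.)

dz, ʒ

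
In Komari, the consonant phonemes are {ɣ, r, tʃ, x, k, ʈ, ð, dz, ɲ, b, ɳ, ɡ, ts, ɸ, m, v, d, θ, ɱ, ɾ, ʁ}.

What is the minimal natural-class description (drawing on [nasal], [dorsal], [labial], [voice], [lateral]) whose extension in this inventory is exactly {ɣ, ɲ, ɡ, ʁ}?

Every target segment is [+voice], [+dorsal]; each remaining inventory member fails at least one of these. Each conjunct is needed — [+dorsal] alone would also admit /x, k/; [+voice] alone would also admit /r, ð, dz, b, …/ — and no other single listed feature has exactly this extension, so two is the minimum.

[+voice, +dorsal]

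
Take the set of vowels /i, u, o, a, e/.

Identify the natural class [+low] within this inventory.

The feature [low] marks segments produced with the tongue body lowered. In this inventory /a/ has that property, so it is [+low]; /i, u, o, e/ are [−low].

a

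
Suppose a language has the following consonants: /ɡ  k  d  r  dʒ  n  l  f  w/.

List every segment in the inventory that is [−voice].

k, f

The [−voice] segments here are /k, f/; the remaining /ɡ, d, r, dʒ, n, l, w/ are [+voice].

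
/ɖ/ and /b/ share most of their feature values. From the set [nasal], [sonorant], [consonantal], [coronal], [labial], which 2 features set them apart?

[labial], [coronal]

The two segments share [−nasal], [−sonorant], [+consonantal]. The only features from the list on which they differ: /ɖ/ is [−labial] while /b/ is [+labial]; /ɖ/ is [+coronal] while /b/ is [−coronal].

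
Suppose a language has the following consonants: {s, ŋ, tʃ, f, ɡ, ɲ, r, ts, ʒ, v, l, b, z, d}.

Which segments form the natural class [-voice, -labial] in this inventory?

s, tʃ, ts

Eliminate segments failing any feature: /ŋ, ɡ, ɲ, r, ʒ, v, l, b, z, d/ are [+voice]; /f/ is [+labial]. The remaining /s, tʃ, ts/ satisfy [-voice], [-labial].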